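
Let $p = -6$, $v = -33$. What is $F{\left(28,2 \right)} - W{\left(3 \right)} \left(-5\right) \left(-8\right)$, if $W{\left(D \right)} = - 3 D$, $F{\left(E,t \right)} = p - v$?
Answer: $387$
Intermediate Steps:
$F{\left(E,t \right)} = 27$ ($F{\left(E,t \right)} = -6 - -33 = -6 + 33 = 27$)
$F{\left(28,2 \right)} - W{\left(3 \right)} \left(-5\right) \left(-8\right) = 27 - \left(-3\right) 3 \left(-5\right) \left(-8\right) = 27 - \left(-9\right) \left(-5\right) \left(-8\right) = 27 - 45 \left(-8\right) = 27 - -360 = 27 + 360 = 387$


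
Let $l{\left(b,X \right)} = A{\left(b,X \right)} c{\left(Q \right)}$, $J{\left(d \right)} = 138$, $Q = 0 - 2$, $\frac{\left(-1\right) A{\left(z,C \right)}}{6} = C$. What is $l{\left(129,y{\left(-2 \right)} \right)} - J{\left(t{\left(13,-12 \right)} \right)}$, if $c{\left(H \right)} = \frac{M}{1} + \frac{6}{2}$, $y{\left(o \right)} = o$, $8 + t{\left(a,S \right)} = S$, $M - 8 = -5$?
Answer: $-66$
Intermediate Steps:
$M = 3$ ($M = 8 - 5 = 3$)
$t{\left(a,S \right)} = -8 + S$
$A{\left(z,C \right)} = - 6 C$
$Q = -2$
$c{\left(H \right)} = 6$ ($c{\left(H \right)} = \frac{3}{1} + \frac{6}{2} = 3 \cdot 1 + 6 \cdot \frac{1}{2} = 3 + 3 = 6$)
$l{\left(b,X \right)} = - 36 X$ ($l{\left(b,X \right)} = - 6 X 6 = - 36 X$)
$l{\left(129,y{\left(-2 \right)} \right)} - J{\left(t{\left(13,-12 \right)} \right)} = \left(-36\right) \left(-2\right) - 138 = 72 - 138 = -66$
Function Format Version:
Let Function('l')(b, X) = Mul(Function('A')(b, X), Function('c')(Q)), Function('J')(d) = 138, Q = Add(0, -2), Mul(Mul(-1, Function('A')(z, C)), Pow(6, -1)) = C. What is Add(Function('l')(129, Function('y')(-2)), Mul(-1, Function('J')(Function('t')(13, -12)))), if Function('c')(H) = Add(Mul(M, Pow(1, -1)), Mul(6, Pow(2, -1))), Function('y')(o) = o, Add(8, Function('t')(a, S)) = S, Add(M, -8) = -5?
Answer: -66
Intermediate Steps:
M = 3 (M = Add(8, -5) = 3)
Function('t')(a, S) = Add(-8, S)
Function('A')(z, C) = Mul(-6, C)
Q = -2
Function('c')(H) = 6 (Function('c')(H) = Add(Mul(3, Pow(1, -1)), Mul(6, Pow(2, -1))) = Add(Mul(3, 1), Mul(6, Rational(1, 2))) = Add(3, 3) = 6)
Function('l')(b, X) = Mul(-36, X) (Function('l')(b, X) = Mul(Mul(-6, X), 6) = Mul(-36, X))
Add(Function('l')(129, Function('y')(-2)), Mul(-1, Function('J')(Function('t')(13, -12)))) = Add(Mul(-36, -2), Mul(-1, 138)) = Add(72, -138) = -66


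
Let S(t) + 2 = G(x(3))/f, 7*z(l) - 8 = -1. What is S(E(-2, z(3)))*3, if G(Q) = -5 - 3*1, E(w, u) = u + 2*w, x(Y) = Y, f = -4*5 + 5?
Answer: -22/5 ≈ -4.4000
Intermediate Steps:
z(l) = 1 (z(l) = 8/7 + (1/7)*(-1) = 8/7 - 1/7 = 1)
f = -15 (f = -20 + 5 = -15)
G(Q) = -8 (G(Q) = -5 - 3 = -8)
S(t) = -22/15 (S(t) = -2 - 8/(-15) = -2 - 8*(-1/15) = -2 + 8/15 = -22/15)
S(E(-2, z(3)))*3 = -22/15*3 = -22/5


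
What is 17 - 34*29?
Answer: -969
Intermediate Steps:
17 - 34*29 = 17 - 986 = -969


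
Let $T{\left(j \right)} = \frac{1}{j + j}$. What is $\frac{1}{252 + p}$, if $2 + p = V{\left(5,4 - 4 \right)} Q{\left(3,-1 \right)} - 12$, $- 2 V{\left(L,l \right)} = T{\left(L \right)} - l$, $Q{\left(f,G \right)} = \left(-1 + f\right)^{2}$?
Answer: $\frac{5}{1189} \approx 0.0042052$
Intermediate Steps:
$T{\left(j \right)} = \frac{1}{2 j}$
$V{\left(L,l \right)} = \frac{l}{2} - \frac{1}{4 L}$ ($V{\left(L,l \right)} = - \frac{\frac{1}{2 L} - l}{2} = \frac{l}{2} - \frac{1}{4 L}$)
$p = - \frac{71}{5}$ ($p = -2 - \left(12 - \left(\frac{4 - 4}{2} - \frac{1}{4 \cdot 5}\right) \left(-1 + 3\right)^{2}\right) = -2 - \left(12 - \left(\frac{4 - 4}{2} - \frac{1}{20}\right) 2^{2}\right) = -2 - \left(12 - \left(\frac{1}{2} \cdot 0 - \frac{1}{20}\right) 4\right) = -2 - \left(12 - \left(0 - \frac{1}{20}\right) 4\right) = -2 - \frac{61}{5} = - \frac{71}{5} \approx -14.2$)
$\frac{1}{252 + p} = \frac{1}{252 - \frac{71}{5}} = \frac{1}{\frac{1189}{5}} = \frac{5}{1189}$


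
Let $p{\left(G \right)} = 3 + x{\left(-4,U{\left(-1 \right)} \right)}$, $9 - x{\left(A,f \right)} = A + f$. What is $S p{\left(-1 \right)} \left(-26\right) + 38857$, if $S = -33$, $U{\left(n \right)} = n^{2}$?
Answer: $51727$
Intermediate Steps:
$x{\left(A,f \right)} = 9 - A - f$ ($x{\left(A,f \right)} = 9 - \left(A + f\right) = 9 - A - f$)
$p{\left(G \right)} = 15$ ($p{\left(G \right)} = 3 - -12 = 3 + \left(9 + 4 - 1\right) = 3 + 12 = 15$)
$S p{\left(-1 \right)} \left(-26\right) + 38857 = \left(-33\right) 15 \left(-26\right) + 38857 = \left(-495\right) \left(-26\right) + 38857 = 12870 + 38857 = 51727$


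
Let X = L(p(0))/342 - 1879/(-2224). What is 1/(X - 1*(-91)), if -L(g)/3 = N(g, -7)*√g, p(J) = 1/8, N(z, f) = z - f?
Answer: 3634247296/333786966031 + 618272*√2/333786966031 ≈ 0.010891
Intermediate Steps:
p(J) = ⅛
L(g) = -3*√g*(7 + g) (L(g) = -3*(g - 1*(-7))*√g = -3*(g + 7)*√g = -3*(7 + g)*√g = -3*√g*(7 + g))
X = 1879/2224 - √2/64 (X = (3*√(⅛)*(-7 - 1*⅛))/342 - 1879/(-2224) = (3*(√2/4)*(-7 - ⅛))*(1/342) - 1879*(-1/2224) = (3*(√2/4)*(-57/8))*(1/342) + 1879/2224 = -171*√2/32*(1/342) + 1879/2224 = -√2/64 + 1879/2224 = 1879/2224 - √2/64 ≈ 0.82278)
1/(X - 1*(-91)) = 1/((1879/2224 - √2/64) - 1*(-91)) = 1/((1879/2224 - √2/64) + 91) = 1/(204263/2224 - √2/64)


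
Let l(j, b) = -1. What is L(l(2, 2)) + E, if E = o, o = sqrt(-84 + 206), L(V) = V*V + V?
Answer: sqrt(122) ≈ 11.045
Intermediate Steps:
L(V) = V + V**2 (L(V) = V**2 + V = V + V**2)
o = sqrt(122) ≈ 11.045
E = sqrt(122) ≈ 11.045
L(l(2, 2)) + E = -(1 - 1) + sqrt(122) = -1*0 + sqrt(122) = 0 + sqrt(122) = sqrt(122)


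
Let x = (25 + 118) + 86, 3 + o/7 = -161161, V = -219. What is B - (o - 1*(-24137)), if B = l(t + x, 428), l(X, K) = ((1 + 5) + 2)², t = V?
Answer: 1104075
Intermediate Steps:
o = -1128148 (o = -21 + 7*(-161161) = -21 - 1128127 = -1128148)
t = -219
x = 229 (x = 143 + 86 = 229)
l(X, K) = 64 (l(X, K) = (6 + 2)² = 8² = 64)
B = 64
B - (o - 1*(-24137)) = 64 - (-1128148 - 1*(-24137)) = 64 - (-1128148 + 24137) = 64 - 1*(-1104011) = 64 + 1104011 = 1104075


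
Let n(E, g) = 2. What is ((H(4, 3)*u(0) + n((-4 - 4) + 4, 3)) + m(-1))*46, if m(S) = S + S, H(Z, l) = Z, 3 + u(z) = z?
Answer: -552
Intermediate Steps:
u(z) = -3 + z
m(S) = 2*S
((H(4, 3)*u(0) + n((-4 - 4) + 4, 3)) + m(-1))*46 = ((4*(-3 + 0) + 2) + 2*(-1))*46 = ((4*(-3) + 2) - 2)*46 = ((-12 + 2) - 2)*46 = (-10 - 2)*46 = -12*46 = -552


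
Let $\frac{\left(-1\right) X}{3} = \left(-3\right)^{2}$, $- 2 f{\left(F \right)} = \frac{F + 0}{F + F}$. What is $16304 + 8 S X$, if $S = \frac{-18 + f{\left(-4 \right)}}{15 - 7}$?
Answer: $\frac{67187}{4} \approx 16797.0$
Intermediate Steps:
$f{\left(F \right)} = - \frac{1}{4}$ ($f{\left(F \right)} = - \frac{\left(F + 0\right) \frac{1}{F + F}}{2} = - \frac{F \frac{1}{2 F}}{2} = \left(- \frac{1}{2}\right) \frac{1}{2} = - \frac{1}{4}$)
$S = - \frac{73}{32}$ ($S = \frac{-18 - \frac{1}{4}}{15 - 7} = - \frac{73}{4 \cdot 8} = \left(- \frac{73}{4}\right) \frac{1}{8} = - \frac{73}{32} \approx -2.2813$)
$X = -27$ ($X = - 3 \left(-3\right)^{2} = \left(-3\right) 9 = -27$)
$16304 + 8 S X = 16304 + 8 \left(- \frac{73}{32}\right) \left(-27\right) = 16304 - - \frac{1971}{4} = 16304 + \frac{1971}{4} = \frac{67187}{4}$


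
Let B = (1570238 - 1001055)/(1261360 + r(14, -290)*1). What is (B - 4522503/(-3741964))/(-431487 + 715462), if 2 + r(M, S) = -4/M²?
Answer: 383883519567311/65677127847488152900 ≈ 5.8450e-6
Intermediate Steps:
r(M, S) = -2 - 4/M²
B = 27889967/61806541 (B = (1570238 - 1001055)/(1261360 + (-2 - 4/14²)*1) = 569183/(1261360 + (-2 - 4*1/196)*1) = 569183/(1261360 + (-2 - 1/49)*1) = 569183/(1261360 - 99/49*1) = 569183/(1261360 - 99/49) = 569183/(61806541/49) = 569183*(49/61806541) = 27889967/61806541 ≈ 0.45125)
(B - 4522503/(-3741964))/(-431487 + 715462) = (27889967/61806541 - 4522503/(-3741964))/(-431487 + 715462) = (27889967/61806541 - 4522503*(-1/3741964))/283975 = (27889967/61806541 + 4522503/3741964)*(1/283975) = (383883519567311/231277851386524)*(1/283975) = 383883519567311/65677127847488152900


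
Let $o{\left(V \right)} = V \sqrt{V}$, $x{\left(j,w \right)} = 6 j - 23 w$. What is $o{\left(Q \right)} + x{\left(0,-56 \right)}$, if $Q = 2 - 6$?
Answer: $1288 - 8 i \approx 1288.0 - 8.0 i$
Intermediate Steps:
$x{\left(j,w \right)} = - 23 w + 6 j$
$Q = -4$ ($Q = 2 - 6 = -4$)
$o{\left(V \right)} = V^{\frac{3}{2}}$
$o{\left(Q \right)} + x{\left(0,-56 \right)} = \left(-4\right)^{\frac{3}{2}} + \left(\left(-23\right) \left(-56\right) + 6 \cdot 0\right) = - 8 i + \left(1288 + 0\right) = - 8 i + 1288 = 1288 - 8 i$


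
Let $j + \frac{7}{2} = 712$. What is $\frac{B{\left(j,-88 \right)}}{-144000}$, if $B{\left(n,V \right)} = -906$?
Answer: $\frac{151}{24000} \approx 0.0062917$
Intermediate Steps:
$j = \frac{1417}{2}$ ($j = - \frac{7}{2} + 712 = \frac{1417}{2} \approx 708.5$)
$\frac{B{\left(j,-88 \right)}}{-144000} = - \frac{906}{-144000} = \left(-906\right) \left(- \frac{1}{144000}\right) = \frac{151}{24000}$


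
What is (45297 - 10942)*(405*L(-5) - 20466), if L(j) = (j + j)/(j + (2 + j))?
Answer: -2742868845/4 ≈ -6.8572e+8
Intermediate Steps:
L(j) = 2*j/(2 + 2*j) (L(j) = (2*j)/(2 + 2*j) = 2*j/(2 + 2*j))
(45297 - 10942)*(405*L(-5) - 20466) = (45297 - 10942)*(405*(-5/(1 - 5)) - 20466) = 34355*(405*(-5/(-4)) - 20466) = 34355*(405*(-5*(-1/4)) - 20466) = 34355*(405*(5/4) - 20466) = 34355*(2025/4 - 20466) = 34355*(-79839/4) = -2742868845/4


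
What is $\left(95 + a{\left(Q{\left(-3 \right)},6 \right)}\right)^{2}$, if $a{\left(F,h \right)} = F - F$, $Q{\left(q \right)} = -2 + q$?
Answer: $9025$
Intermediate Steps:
$a{\left(F,h \right)} = 0$
$\left(95 + a{\left(Q{\left(-3 \right)},6 \right)}\right)^{2} = \left(95 + 0\right)^{2} = 95^{2} = 9025$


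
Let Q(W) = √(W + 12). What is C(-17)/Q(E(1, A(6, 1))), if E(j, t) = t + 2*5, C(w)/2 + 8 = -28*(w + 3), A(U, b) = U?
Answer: 384*√7/7 ≈ 145.14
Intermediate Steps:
C(w) = -184 - 56*w (C(w) = -16 + 2*(-28*(w + 3)) = -16 + 2*(-28*(3 + w)) = -16 + 2*(-84 - 28*w) = -16 + (-168 - 56*w) = -184 - 56*w)
E(j, t) = 10 + t (E(j, t) = t + 10 = 10 + t)
Q(W) = √(12 + W)
C(-17)/Q(E(1, A(6, 1))) = (-184 - 56*(-17))/(√(12 + (10 + 6))) = (-184 + 952)/(√(12 + 16)) = 768/(√28) = 768/((2*√7)) = 768*(√7/14) = 384*√7/7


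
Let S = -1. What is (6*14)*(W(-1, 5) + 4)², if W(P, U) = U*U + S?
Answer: 65856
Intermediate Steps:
W(P, U) = -1 + U² (W(P, U) = U*U - 1 = U² - 1 = -1 + U²)
(6*14)*(W(-1, 5) + 4)² = (6*14)*((-1 + 5²) + 4)² = 84*((-1 + 25) + 4)² = 84*(24 + 4)² = 84*28² = 84*784 = 65856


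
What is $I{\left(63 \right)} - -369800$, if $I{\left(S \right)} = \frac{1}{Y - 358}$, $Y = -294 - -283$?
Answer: $\frac{136456199}{369} \approx 3.698 \cdot 10^{5}$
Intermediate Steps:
$Y = -11$ ($Y = -294 + 283 = -11$)
$I{\left(S \right)} = - \frac{1}{369}$ ($I{\left(S \right)} = \frac{1}{-11 - 358} = \frac{1}{-369} = - \frac{1}{369}$)
$I{\left(63 \right)} - -369800 = - \frac{1}{369} - -369800 = - \frac{1}{369} + 369800 = \frac{136456199}{369}$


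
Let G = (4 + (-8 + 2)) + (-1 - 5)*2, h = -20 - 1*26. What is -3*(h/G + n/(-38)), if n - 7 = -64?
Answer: -201/14 ≈ -14.357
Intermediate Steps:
n = -57 (n = 7 - 64 = -57)
h = -46 (h = -20 - 26 = -46)
G = -14 (G = (4 - 6) - 6*2 = -2 - 12 = -14)
-3*(h/G + n/(-38)) = -3*(-46/(-14) - 57/(-38)) = -3*(-46*(-1/14) - 57*(-1/38)) = -3*(23/7 + 3/2) = -3*67/14 = -201/14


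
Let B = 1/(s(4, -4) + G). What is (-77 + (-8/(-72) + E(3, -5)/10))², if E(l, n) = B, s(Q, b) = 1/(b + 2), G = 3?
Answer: 298978681/50625 ≈ 5905.8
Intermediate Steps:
s(Q, b) = 1/(2 + b)
B = ⅖ (B = 1/(1/(2 - 4) + 3) = 1/(1/(-2) + 3) = 1/(-½ + 3) = 1/(5/2) = ⅖ ≈ 0.40000)
E(l, n) = ⅖
(-77 + (-8/(-72) + E(3, -5)/10))² = (-77 + (-8/(-72) + (⅖)/10))² = (-77 + (-8*(-1/72) + (⅖)*(⅒)))² = (-77 + (⅑ + 1/25))² = (-77 + 34/225)² = (-17291/225)² = 298978681/50625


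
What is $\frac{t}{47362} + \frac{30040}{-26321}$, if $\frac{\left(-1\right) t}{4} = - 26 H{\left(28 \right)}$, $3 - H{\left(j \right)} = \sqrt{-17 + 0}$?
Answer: $- \frac{707271164}{623307601} - \frac{52 i \sqrt{17}}{23681} \approx -1.1347 - 0.0090537 i$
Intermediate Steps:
$H{\left(j \right)} = 3 - i \sqrt{17}$ ($H{\left(j \right)} = 3 - \sqrt{-17 + 0} = 3 - \sqrt{-17} = 3 - i \sqrt{17}$)
$t = 312 - 104 i \sqrt{17}$ ($t = - 4 \left(- 26 \left(3 - i \sqrt{17}\right)\right) = - 4 \left(-78 + 26 i \sqrt{17}\right) = 312 - 104 i \sqrt{17} \approx 312.0 - 428.8 i$)
$\frac{t}{47362} + \frac{30040}{-26321} = \frac{312 - 104 i \sqrt{17}}{47362} + \frac{30040}{-26321} = \left(312 - 104 i \sqrt{17}\right) \frac{1}{47362} + 30040 \left(- \frac{1}{26321}\right) = \left(\frac{156}{23681} - \frac{52 i \sqrt{17}}{23681}\right) - \frac{30040}{26321} = - \frac{707271164}{623307601} - \frac{52 i \sqrt{17}}{23681}$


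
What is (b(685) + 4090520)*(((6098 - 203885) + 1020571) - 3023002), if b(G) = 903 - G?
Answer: -9000515380884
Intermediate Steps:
(b(685) + 4090520)*(((6098 - 203885) + 1020571) - 3023002) = ((903 - 1*685) + 4090520)*(((6098 - 203885) + 1020571) - 3023002) = ((903 - 685) + 4090520)*((-197787 + 1020571) - 3023002) = (218 + 4090520)*(822784 - 3023002) = 4090738*(-2200218) = -9000515380884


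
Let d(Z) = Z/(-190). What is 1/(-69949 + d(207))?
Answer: -190/13290517 ≈ -1.4296e-5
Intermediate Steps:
d(Z) = -Z/190 (d(Z) = Z*(-1/190) = -Z/190)
1/(-69949 + d(207)) = 1/(-69949 - 1/190*207) = 1/(-69949 - 207/190) = 1/(-13290517/190) = -190/13290517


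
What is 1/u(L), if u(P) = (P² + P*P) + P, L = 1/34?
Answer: 289/9 ≈ 32.111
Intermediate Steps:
L = 1/34 ≈ 0.029412
u(P) = P + 2*P² (u(P) = (P² + P²) + P = 2*P² + P = P + 2*P²)
1/u(L) = 1/((1 + 2*(1/34))/34) = 1/((1 + 1/17)/34) = 1/((1/34)*(18/17)) = 1/(9/289) = 289/9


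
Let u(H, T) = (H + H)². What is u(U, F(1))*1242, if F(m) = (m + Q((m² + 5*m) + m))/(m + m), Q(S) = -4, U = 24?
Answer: 2861568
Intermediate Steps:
F(m) = (-4 + m)/(2*m) (F(m) = (m - 4)/(m + m) = (-4 + m)/((2*m)) = (-4 + m)*(1/(2*m)) = (-4 + m)/(2*m))
u(H, T) = 4*H² (u(H, T) = (2*H)² = 4*H²)
u(U, F(1))*1242 = (4*24²)*1242 = (4*576)*1242 = 2304*1242 = 2861568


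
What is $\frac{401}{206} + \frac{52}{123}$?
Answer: $\frac{60035}{25338} \approx 2.3694$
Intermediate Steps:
$\frac{401}{206} + \frac{52}{123} = \frac{60035}{25338}$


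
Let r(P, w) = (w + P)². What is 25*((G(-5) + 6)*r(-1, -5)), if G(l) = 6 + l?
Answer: 6300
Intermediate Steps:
r(P, w) = (P + w)²
25*((G(-5) + 6)*r(-1, -5)) = 25*(((6 - 5) + 6)*(-1 - 5)²) = 25*((1 + 6)*(-6)²) = 25*(7*36) = 25*252 = 6300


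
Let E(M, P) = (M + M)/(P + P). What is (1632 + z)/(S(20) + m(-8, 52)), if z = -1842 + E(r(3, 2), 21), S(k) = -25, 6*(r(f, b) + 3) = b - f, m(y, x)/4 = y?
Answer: 26479/7182 ≈ 3.6869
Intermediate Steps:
m(y, x) = 4*y
r(f, b) = -3 - f/6 + b/6 (r(f, b) = -3 + (b - f)/6 = -3 + (-f/6 + b/6) = -3 - f/6 + b/6)
E(M, P) = M/P (E(M, P) = (2*M)/((2*P)) = (2*M)*(1/(2*P)) = M/P)
z = -232111/126 (z = -1842 + (-3 - 1/6*3 + (1/6)*2)/21 = -1842 + (-3 - 1/2 + 1/3)*(1/21) = -1842 - 19/6*1/21 = -1842 - 19/126 = -232111/126 ≈ -1842.2)
(1632 + z)/(S(20) + m(-8, 52)) = (1632 - 232111/126)/(-25 + 4*(-8)) = -26479/(126*(-25 - 32)) = -26479/126/(-57) = -26479/126*(-1/57) = 26479/7182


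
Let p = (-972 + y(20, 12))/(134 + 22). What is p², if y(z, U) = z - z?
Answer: 6561/169 ≈ 38.823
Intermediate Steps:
y(z, U) = 0
p = -81/13 (p = (-972 + 0)/(134 + 22) = -972/156 = -972*1/156 = -81/13 ≈ -6.2308)
p² = (-81/13)² = 6561/169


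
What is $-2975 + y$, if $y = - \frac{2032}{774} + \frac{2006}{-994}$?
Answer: $- \frac{573101638}{192339} \approx -2979.6$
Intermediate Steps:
$y = - \frac{893113}{192339}$ ($y = \left(-2032\right) \frac{1}{774} + 2006 \left(- \frac{1}{994}\right) = - \frac{1016}{387} - \frac{1003}{497} = - \frac{893113}{192339} \approx -4.6434$)
$-2975 + y = -2975 - \frac{893113}{192339} = - \frac{573101638}{192339}$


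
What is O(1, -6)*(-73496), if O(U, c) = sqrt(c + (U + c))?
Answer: -73496*I*sqrt(11) ≈ -2.4376e+5*I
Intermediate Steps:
O(U, c) = sqrt(U + 2*c)
O(1, -6)*(-73496) = sqrt(1 + 2*(-6))*(-73496) = sqrt(1 - 12)*(-73496) = sqrt(-11)*(-73496) = (I*sqrt(11))*(-73496) = -73496*I*sqrt(11)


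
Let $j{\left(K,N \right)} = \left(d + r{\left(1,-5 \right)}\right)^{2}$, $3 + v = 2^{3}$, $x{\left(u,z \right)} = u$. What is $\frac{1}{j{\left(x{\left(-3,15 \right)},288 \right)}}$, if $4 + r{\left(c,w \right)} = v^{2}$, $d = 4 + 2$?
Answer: $\frac{1}{729} \approx 0.0013717$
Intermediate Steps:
$v = 5$ ($v = -3 + 2^{3} = -3 + 8 = 5$)
$d = 6$
$r{\left(c,w \right)} = 21$ ($r{\left(c,w \right)} = -4 + 5^{2} = -4 + 25 = 21$)
$j{\left(K,N \right)} = 729$ ($j{\left(K,N \right)} = \left(6 + 21\right)^{2} = 27^{2} = 729$)
$\frac{1}{j{\left(x{\left(-3,15 \right)},288 \right)}} = \frac{1}{729}$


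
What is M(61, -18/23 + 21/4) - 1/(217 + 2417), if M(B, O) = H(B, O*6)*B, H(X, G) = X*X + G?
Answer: 6925009220/30291 ≈ 2.2862e+5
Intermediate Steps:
H(X, G) = G + X**2 (H(X, G) = X**2 + G = G + X**2)
M(B, O) = B*(B**2 + 6*O) (M(B, O) = (O*6 + B**2)*B = (6*O + B**2)*B = (B**2 + 6*O)*B = B*(B**2 + 6*O))
M(61, -18/23 + 21/4) - 1/(217 + 2417) = 61*(61**2 + 6*(-18/23 + 21/4)) - 1/(217 + 2417) = 61*(3721 + 6*(-18*1/23 + 21*(1/4))) - 1/2634 = 61*(3721 + 6*(-18/23 + 21/4)) - 1*1/2634 = 61*(3721 + 6*(411/92)) - 1/2634 = 61*(3721 + 1233/46) - 1/2634 = 61*(172399/46) - 1/2634 = 10516339/46 - 1/2634 = 6925009220/30291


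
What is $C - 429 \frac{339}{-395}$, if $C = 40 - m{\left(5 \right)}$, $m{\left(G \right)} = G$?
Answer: $\frac{159256}{395} \approx 403.18$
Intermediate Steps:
$C = 35$ ($C = 40 - 5 = 35$)
$C - 429 \frac{339}{-395} = 35 - 429 \frac{339}{-395} = 35 - 429 \cdot 339 \left(- \frac{1}{395}\right) = 35 - - \frac{145431}{395} = 35 + \frac{145431}{395} = \frac{159256}{395}$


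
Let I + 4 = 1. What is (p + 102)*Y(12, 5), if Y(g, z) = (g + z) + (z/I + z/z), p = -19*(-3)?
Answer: 2597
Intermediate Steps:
I = -3 (I = -4 + 1 = -3)
p = 57
Y(g, z) = 1 + g + 2*z/3 (Y(g, z) = (g + z) + (z/(-3) + z/z) = (g + z) + (z*(-⅓) + 1) = (g + z) + (-z/3 + 1) = (g + z) + (1 - z/3) = 1 + g + 2*z/3)
(p + 102)*Y(12, 5) = (57 + 102)*(1 + 12 + (⅔)*5) = 159*(1 + 12 + 10/3) = 159*(49/3) = 2597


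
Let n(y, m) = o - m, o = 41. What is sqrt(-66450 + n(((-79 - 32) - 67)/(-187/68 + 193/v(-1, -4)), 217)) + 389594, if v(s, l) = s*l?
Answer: 389594 + I*sqrt(66626) ≈ 3.8959e+5 + 258.12*I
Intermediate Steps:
v(s, l) = l*s
n(y, m) = 41 - m
sqrt(-66450 + n(((-79 - 32) - 67)/(-187/68 + 193/v(-1, -4)), 217)) + 389594 = sqrt(-66450 + (41 - 1*217)) + 389594 = sqrt(-66450 + (41 - 217)) + 389594 = sqrt(-66450 - 176) + 389594 = sqrt(-66626) + 389594 = I*sqrt(66626) + 389594 = 389594 + I*sqrt(66626)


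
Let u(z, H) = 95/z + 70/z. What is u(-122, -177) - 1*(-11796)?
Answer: 1438947/122 ≈ 11795.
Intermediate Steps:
u(z, H) = 165/z
u(-122, -177) - 1*(-11796) = 165/(-122) - 1*(-11796) = 165*(-1/122) + 11796 = -165/122 + 11796 = 1438947/122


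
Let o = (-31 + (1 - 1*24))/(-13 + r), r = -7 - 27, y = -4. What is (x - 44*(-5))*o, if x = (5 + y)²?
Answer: 11934/47 ≈ 253.91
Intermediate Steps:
r = -34
x = 1 (x = (5 - 4)² = 1² = 1)
o = 54/47 (o = (-31 + (1 - 1*24))/(-13 - 34) = (-31 + (1 - 24))/(-47) = (-31 - 23)*(-1/47) = -54*(-1/47) = 54/47 ≈ 1.1489)
(x - 44*(-5))*o = (1 - 44*(-5))*(54/47) = (1 + 220)*(54/47) = 221*(54/47) = 11934/47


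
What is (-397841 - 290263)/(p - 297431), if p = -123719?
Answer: 344052/210575 ≈ 1.6339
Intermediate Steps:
(-397841 - 290263)/(p - 297431) = (-397841 - 290263)/(-123719 - 297431) = -688104/(-421150) = -688104*(-1/421150) = 344052/210575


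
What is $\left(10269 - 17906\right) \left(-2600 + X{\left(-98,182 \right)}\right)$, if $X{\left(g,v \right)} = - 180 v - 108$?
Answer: $270869116$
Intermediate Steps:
$X{\left(g,v \right)} = -108 - 180 v$ ($X{\left(g,v \right)} = - 180 v - 108 = -108 - 180 v$)
$\left(10269 - 17906\right) \left(-2600 + X{\left(-98,182 \right)}\right) = \left(10269 - 17906\right) \left(-2600 - 32868\right) = - 7637 \left(-2600 - 32868\right) = \left(-7637\right) \left(-35468\right) = 270869116$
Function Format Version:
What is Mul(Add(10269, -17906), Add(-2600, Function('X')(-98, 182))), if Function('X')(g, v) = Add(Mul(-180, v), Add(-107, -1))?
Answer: 270869116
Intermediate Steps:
Function('X')(g, v) = Add(-108, Mul(-180, v)) (Function('X')(g, v) = Add(Mul(-180, v), -108) = Add(-108, Mul(-180, v)))
Mul(Add(10269, -17906), Add(-2600, Function('X')(-98, 182))) = Mul(Add(10269, -17906), Add(-2600, Add(-108, Mul(-180, 182)))) = Mul(-7637, Add(-2600, Add(-108, -32760))) = Mul(-7637, Add(-2600, -32868)) = Mul(-7637, -35468) = 270869116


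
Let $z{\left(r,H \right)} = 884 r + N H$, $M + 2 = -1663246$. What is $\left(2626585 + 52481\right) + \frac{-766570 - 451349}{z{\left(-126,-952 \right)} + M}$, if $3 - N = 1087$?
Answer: $\frac{1989647089743}{742664} \approx 2.6791 \cdot 10^{6}$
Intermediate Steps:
$N = -1084$ ($N = 3 - 1087 = -1084$)
$M = -1663248$ ($M = -2 - 1663246 = -1663248$)
$z{\left(r,H \right)} = - 1084 H + 884 r$ ($z{\left(r,H \right)} = 884 r - 1084 H = - 1084 H + 884 r$)
$\left(2626585 + 52481\right) + \frac{-766570 - 451349}{z{\left(-126,-952 \right)} + M} = \left(2626585 + 52481\right) + \frac{-766570 - 451349}{\left(\left(-1084\right) \left(-952\right) + 884 \left(-126\right)\right) - 1663248} = 2679066 - \frac{1217919}{\left(1031968 - 111384\right) - 1663248} = 2679066 - \frac{1217919}{920584 - 1663248} = 2679066 - \frac{1217919}{-742664} = 2679066 - - \frac{1217919}{742664} = 2679066 + \frac{1217919}{742664} = \frac{1989647089743}{742664}$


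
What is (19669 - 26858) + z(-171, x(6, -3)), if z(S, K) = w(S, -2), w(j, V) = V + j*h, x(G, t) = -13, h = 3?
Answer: -7704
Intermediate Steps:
w(j, V) = V + 3*j (w(j, V) = V + j*3 = V + 3*j)
z(S, K) = -2 + 3*S
(19669 - 26858) + z(-171, x(6, -3)) = (19669 - 26858) + (-2 + 3*(-171)) = -7189 + (-2 - 513) = -7189 - 515 = -7704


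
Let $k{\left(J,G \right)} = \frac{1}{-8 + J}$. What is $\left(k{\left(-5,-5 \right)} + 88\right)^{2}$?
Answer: $\frac{1306449}{169} \approx 7730.5$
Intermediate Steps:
$\left(k{\left(-5,-5 \right)} + 88\right)^{2} = \left(\frac{1}{-8 - 5} + 88\right)^{2} = \left(\frac{1}{-13} + 88\right)^{2} = \left(- \frac{1}{13} + 88\right)^{2} = \left(\frac{1143}{13}\right)^{2} = \frac{1306449}{169}$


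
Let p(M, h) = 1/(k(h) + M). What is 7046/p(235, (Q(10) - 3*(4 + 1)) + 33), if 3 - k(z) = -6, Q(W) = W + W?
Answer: 1719224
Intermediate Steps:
Q(W) = 2*W
k(z) = 9 (k(z) = 3 - 1*(-6) = 3 + 6 = 9)
p(M, h) = 1/(9 + M)
7046/p(235, (Q(10) - 3*(4 + 1)) + 33) = 7046/(1/(9 + 235)) = 7046/(1/244) = 7046*244 = 1719224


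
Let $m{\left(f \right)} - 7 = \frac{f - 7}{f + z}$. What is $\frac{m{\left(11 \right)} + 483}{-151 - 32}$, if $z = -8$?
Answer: $- \frac{1474}{549} \approx -2.6849$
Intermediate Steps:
$m{\left(f \right)} = 7 + \frac{-7 + f}{-8 + f}$ ($m{\left(f \right)} = 7 + \frac{f - 7}{f - 8} = 7 + \frac{-7 + f}{-8 + f}$)
$\frac{m{\left(11 \right)} + 483}{-151 - 32} = \frac{\frac{-63 + 8 \cdot 11}{-8 + 11} + 483}{-151 - 32} = \frac{\frac{-63 + 88}{3} + 483}{-183} = \left(\frac{1}{3} \cdot 25 + 483\right) \left(- \frac{1}{183}\right) = \left(\frac{25}{3} + 483\right) \left(- \frac{1}{183}\right) = \frac{1474}{3} \left(- \frac{1}{183}\right) = - \frac{1474}{549}$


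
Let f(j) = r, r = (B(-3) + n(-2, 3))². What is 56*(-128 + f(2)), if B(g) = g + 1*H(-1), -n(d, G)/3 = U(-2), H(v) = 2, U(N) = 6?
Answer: 13048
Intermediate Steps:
n(d, G) = -18 (n(d, G) = -3*6 = -18)
B(g) = 2 + g (B(g) = g + 1*2 = g + 2 = 2 + g)
r = 361 (r = ((2 - 3) - 18)² = (-1 - 18)² = (-19)² = 361)
f(j) = 361
56*(-128 + f(2)) = 56*(-128 + 361) = 56*233 = 13048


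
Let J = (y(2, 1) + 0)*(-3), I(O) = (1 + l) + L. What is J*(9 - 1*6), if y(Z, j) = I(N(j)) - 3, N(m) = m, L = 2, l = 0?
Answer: 0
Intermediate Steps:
I(O) = 3 (I(O) = (1 + 0) + 2 = 1 + 2 = 3)
y(Z, j) = 0 (y(Z, j) = 3 - 3 = 0)
J = 0 (J = (0 + 0)*(-3) = 0*(-3) = 0)
J*(9 - 1*6) = 0*(9 - 1*6) = 0*(9 - 6) = 0*3 = 0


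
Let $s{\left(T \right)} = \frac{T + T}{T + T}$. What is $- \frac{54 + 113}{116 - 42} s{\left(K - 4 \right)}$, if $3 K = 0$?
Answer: $- \frac{167}{74} \approx -2.2568$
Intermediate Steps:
$K = 0$ ($K = \frac{1}{3} \cdot 0 = 0$)
$s{\left(T \right)} = 1$ ($s{\left(T \right)} = \frac{2 T}{2 T} = 2 T \frac{1}{2 T} = 1$)
$- \frac{54 + 113}{116 - 42} s{\left(K - 4 \right)} = - \frac{54 + 113}{116 - 42} \cdot 1 = - \frac{167}{74} \cdot 1 = - 167 \cdot \frac{1}{74} \cdot 1 = - \frac{167 \cdot 1}{74} = \left(-1\right) \frac{167}{74} = - \frac{167}{74}$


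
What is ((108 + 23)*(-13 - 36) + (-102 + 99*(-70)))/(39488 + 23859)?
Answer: -13451/63347 ≈ -0.21234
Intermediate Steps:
((108 + 23)*(-13 - 36) + (-102 + 99*(-70)))/(39488 + 23859) = (131*(-49) + (-102 - 6930))/63347 = (-6419 - 7032)*(1/63347) = -13451*1/63347 = -13451/63347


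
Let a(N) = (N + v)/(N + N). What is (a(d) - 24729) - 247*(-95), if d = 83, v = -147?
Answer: -104944/83 ≈ -1264.4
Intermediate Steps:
a(N) = (-147 + N)/(2*N) (a(N) = (N - 147)/(N + N) = (-147 + N)/((2*N)) = (-147 + N)*(1/(2*N)) = (-147 + N)/(2*N))
(a(d) - 24729) - 247*(-95) = ((½)*(-147 + 83)/83 - 24729) - 247*(-95) = ((½)*(1/83)*(-64) - 24729) + 23465 = (-32/83 - 24729) + 23465 = -2052539/83 + 23465 = -104944/83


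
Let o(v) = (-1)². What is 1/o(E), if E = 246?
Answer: 1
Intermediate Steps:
o(v) = 1
1/o(E) = 1/1 = 1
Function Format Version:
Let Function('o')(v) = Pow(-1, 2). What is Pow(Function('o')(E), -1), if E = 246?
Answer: 1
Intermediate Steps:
Function('o')(v) = 1
Pow(Function('o')(E), -1) = Pow(1, -1) = 1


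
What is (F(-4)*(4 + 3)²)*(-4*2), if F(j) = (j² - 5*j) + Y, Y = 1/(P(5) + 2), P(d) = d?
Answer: -14168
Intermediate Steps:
Y = ⅐ (Y = 1/(5 + 2) = 1/7 = ⅐ ≈ 0.14286)
F(j) = ⅐ + j² - 5*j (F(j) = (j² - 5*j) + ⅐ = ⅐ + j² - 5*j)
(F(-4)*(4 + 3)²)*(-4*2) = ((⅐ + (-4)² - 5*(-4))*(4 + 3)²)*(-4*2) = ((⅐ + 16 + 20)*7²)*(-8) = ((253/7)*49)*(-8) = 1771*(-8) = -14168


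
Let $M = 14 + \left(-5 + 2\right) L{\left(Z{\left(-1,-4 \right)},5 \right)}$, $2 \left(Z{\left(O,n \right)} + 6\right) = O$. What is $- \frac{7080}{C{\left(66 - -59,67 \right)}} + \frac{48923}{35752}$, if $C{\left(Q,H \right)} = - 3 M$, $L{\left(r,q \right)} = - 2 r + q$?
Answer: $- \frac{2060445}{35752} \approx -57.632$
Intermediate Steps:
$Z{\left(O,n \right)} = -6 + \frac{O}{2}$
$L{\left(r,q \right)} = q - 2 r$
$M = -40$ ($M = 14 + \left(-5 + 2\right) \left(5 - 2 \left(-6 + \frac{1}{2} \left(-1\right)\right)\right) = 14 - 3 \left(5 - 2 \left(-6 - \frac{1}{2}\right)\right) = 14 - 3 \left(5 - -13\right) = 14 - 3 \left(5 + 13\right) = 14 - 54 = -40$)
$C{\left(Q,H \right)} = 120$ ($C{\left(Q,H \right)} = \left(-3\right) \left(-40\right) = 120$)
$- \frac{7080}{C{\left(66 - -59,67 \right)}} + \frac{48923}{35752} = - \frac{7080}{120} + \frac{48923}{35752} = \left(-7080\right) \frac{1}{120} + 48923 \cdot \frac{1}{35752} = -59 + \frac{48923}{35752} = - \frac{2060445}{35752}$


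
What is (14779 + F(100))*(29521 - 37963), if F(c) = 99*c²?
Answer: -8482344318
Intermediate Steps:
(14779 + F(100))*(29521 - 37963) = (14779 + 99*100²)*(29521 - 37963) = (14779 + 99*10000)*(-8442) = (14779 + 990000)*(-8442) = 1004779*(-8442) = -8482344318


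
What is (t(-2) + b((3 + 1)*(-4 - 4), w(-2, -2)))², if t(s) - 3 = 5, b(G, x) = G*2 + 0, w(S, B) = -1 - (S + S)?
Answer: 3136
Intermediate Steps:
w(S, B) = -1 - 2*S
b(G, x) = 2*G (b(G, x) = 2*G + 0 = 2*G)
t(s) = 8 (t(s) = 3 + 5 = 8)
(t(-2) + b((3 + 1)*(-4 - 4), w(-2, -2)))² = (8 + 2*((3 + 1)*(-4 - 4)))² = (8 + 2*(4*(-8)))² = (8 + 2*(-32))² = (8 - 64)² = (-56)² = 3136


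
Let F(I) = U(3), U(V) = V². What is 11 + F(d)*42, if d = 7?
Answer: 389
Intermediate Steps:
F(I) = 9 (F(I) = 3² = 9)
11 + F(d)*42 = 11 + 9*42 = 11 + 378 = 389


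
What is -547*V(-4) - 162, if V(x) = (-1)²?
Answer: -709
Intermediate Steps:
V(x) = 1
-547*V(-4) - 162 = -547*1 - 162 = -547 - 162 = -709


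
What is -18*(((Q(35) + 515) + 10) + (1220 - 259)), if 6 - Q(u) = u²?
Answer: -4806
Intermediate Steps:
Q(u) = 6 - u²
-18*(((Q(35) + 515) + 10) + (1220 - 259)) = -18*((((6 - 1*35²) + 515) + 10) + (1220 - 259)) = -18*((((6 - 1*1225) + 515) + 10) + 961) = -18*((((6 - 1225) + 515) + 10) + 961) = -18*(((-1219 + 515) + 10) + 961) = -18*((-704 + 10) + 961) = -18*(-694 + 961) = -18*267 = -4806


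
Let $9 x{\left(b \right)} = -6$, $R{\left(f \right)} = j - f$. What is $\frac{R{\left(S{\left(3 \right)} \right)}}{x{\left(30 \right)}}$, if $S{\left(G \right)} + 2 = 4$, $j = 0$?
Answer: $3$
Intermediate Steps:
$S{\left(G \right)} = 2$ ($S{\left(G \right)} = -2 + 4 = 2$)
$R{\left(f \right)} = - f$ ($R{\left(f \right)} = 0 - f = - f$)
$x{\left(b \right)} = - \frac{2}{3}$ ($x{\left(b \right)} = \frac{1}{9} \left(-6\right) = - \frac{2}{3}$)
$\frac{R{\left(S{\left(3 \right)} \right)}}{x{\left(30 \right)}} = \frac{\left(-1\right) 2}{- \frac{2}{3}} = \left(-2\right) \left(- \frac{3}{2}\right) = 3$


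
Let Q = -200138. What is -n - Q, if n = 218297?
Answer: -18159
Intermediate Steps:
-n - Q = -1*218297 - 1*(-200138) = -218297 + 200138 = -18159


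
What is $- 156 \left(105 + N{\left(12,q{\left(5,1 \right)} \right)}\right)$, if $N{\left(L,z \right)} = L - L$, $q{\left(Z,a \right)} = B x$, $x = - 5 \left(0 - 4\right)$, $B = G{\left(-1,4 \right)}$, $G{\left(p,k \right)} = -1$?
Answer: $-16380$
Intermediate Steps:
$B = -1$
$x = 20$ ($x = \left(-5\right) \left(-4\right) = 20$)
$q{\left(Z,a \right)} = -20$ ($q{\left(Z,a \right)} = \left(-1\right) 20 = -20$)
$N{\left(L,z \right)} = 0$
$- 156 \left(105 + N{\left(12,q{\left(5,1 \right)} \right)}\right) = - 156 \left(105 + 0\right) = \left(-156\right) 105 = -16380$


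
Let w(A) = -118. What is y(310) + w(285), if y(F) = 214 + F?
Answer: 406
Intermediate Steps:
y(310) + w(285) = (214 + 310) - 118 = 524 - 118 = 406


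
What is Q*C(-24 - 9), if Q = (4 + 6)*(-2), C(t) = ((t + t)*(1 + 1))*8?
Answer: 21120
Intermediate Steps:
C(t) = 32*t (C(t) = ((2*t)*2)*8 = (4*t)*8 = 32*t)
Q = -20 (Q = 10*(-2) = -20)
Q*C(-24 - 9) = -640*(-24 - 9) = -640*(-33) = -20*(-1056) = 21120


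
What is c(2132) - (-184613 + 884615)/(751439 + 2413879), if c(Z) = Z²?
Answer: 88813035215/19539 ≈ 4.5454e+6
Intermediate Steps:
c(2132) - (-184613 + 884615)/(751439 + 2413879) = 2132² - (-184613 + 884615)/(751439 + 2413879) = 4545424 - 700002/3165318 = 4545424 - 1*4321/19539 = 4545424 - 4321/19539 = 88813035215/19539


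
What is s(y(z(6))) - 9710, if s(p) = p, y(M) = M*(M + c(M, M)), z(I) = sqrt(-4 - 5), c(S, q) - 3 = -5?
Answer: -9719 - 6*I ≈ -9719.0 - 6.0*I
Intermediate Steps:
c(S, q) = -2 (c(S, q) = 3 - 5 = -2)
z(I) = 3*I (z(I) = sqrt(-9) = 3*I)
y(M) = M*(-2 + M) (y(M) = M*(M - 2) = M*(-2 + M))
s(y(z(6))) - 9710 = (3*I)*(-2 + 3*I) - 9710 = 3*I*(-2 + 3*I) - 9710 = -9710 + 3*I*(-2 + 3*I)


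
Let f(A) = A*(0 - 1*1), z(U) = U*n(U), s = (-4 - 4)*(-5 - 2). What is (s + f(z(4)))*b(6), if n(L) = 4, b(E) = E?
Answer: 240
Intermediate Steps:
s = 56 (s = -8*(-7) = 56)
z(U) = 4*U (z(U) = U*4 = 4*U)
f(A) = -A (f(A) = A*(0 - 1) = A*(-1) = -A)
(s + f(z(4)))*b(6) = (56 - 4*4)*6 = (56 - 1*16)*6 = (56 - 16)*6 = 40*6 = 240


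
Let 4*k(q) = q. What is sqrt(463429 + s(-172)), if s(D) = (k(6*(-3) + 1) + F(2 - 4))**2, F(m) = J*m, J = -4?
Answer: sqrt(7415089)/4 ≈ 680.77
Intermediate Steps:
k(q) = q/4
F(m) = -4*m
s(D) = 225/16 (s(D) = ((6*(-3) + 1)/4 - 4*(2 - 4))**2 = ((-18 + 1)/4 - 4*(-2))**2 = ((1/4)*(-17) + 8)**2 = (-17/4 + 8)**2 = (15/4)**2 = 225/16)
sqrt(463429 + s(-172)) = sqrt(463429 + 225/16) = sqrt(7415089/16) = sqrt(7415089)/4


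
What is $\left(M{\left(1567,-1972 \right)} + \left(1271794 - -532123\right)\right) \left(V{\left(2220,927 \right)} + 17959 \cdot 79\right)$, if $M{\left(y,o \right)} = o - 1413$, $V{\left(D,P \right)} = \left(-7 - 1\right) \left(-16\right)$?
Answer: $2554755048948$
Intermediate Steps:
$V{\left(D,P \right)} = 128$ ($V{\left(D,P \right)} = \left(-8\right) \left(-16\right) = 128$)
$M{\left(y,o \right)} = -1413 + o$
$\left(M{\left(1567,-1972 \right)} + \left(1271794 - -532123\right)\right) \left(V{\left(2220,927 \right)} + 17959 \cdot 79\right) = \left(\left(-1413 - 1972\right) + \left(1271794 - -532123\right)\right) \left(128 + 17959 \cdot 79\right) = \left(-3385 + \left(1271794 + 532123\right)\right) \left(128 + 1418761\right) = \left(-3385 + 1803917\right) 1418889 = 1800532 \cdot 1418889 = 2554755048948$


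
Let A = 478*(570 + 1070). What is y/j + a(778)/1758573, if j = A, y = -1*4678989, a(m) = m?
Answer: -8227733832937/1378580546160 ≈ -5.9683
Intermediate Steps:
y = -4678989
A = 783920 (A = 478*1640 = 783920)
j = 783920
y/j + a(778)/1758573 = -4678989/783920 + 778/1758573 = -8227733832937/1378580546160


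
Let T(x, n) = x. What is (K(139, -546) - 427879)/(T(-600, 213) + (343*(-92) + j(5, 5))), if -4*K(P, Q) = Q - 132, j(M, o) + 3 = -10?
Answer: 855419/64338 ≈ 13.296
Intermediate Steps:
j(M, o) = -13 (j(M, o) = -3 - 10 = -13)
K(P, Q) = 33 - Q/4 (K(P, Q) = -(Q - 132)/4 = -(-132 + Q)/4 = 33 - Q/4)
(K(139, -546) - 427879)/(T(-600, 213) + (343*(-92) + j(5, 5))) = ((33 - 1/4*(-546)) - 427879)/(-600 + (343*(-92) - 13)) = ((33 + 273/2) - 427879)/(-600 + (-31556 - 13)) = (339/2 - 427879)/(-600 - 31569) = -855419/2/(-32169) = -855419/2*(-1/32169) = 855419/64338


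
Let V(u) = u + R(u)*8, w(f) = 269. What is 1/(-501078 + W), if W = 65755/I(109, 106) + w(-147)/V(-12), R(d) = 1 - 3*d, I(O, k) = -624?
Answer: -44304/22204386353 ≈ -1.9953e-6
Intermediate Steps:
V(u) = 8 - 23*u (V(u) = u + (1 - 3*u)*8 = u + (8 - 24*u) = 8 - 23*u)
W = -4626641/44304 (W = 65755/(-624) + 269/(8 - 23*(-12)) = 65755*(-1/624) + 269/(8 + 276) = -65755/624 + 269/284 = -4626641/44304 ≈ -104.43)
1/(-501078 + W) = 1/(-501078 - 4626641/44304) = 1/(-22204386353/44304) = -44304/22204386353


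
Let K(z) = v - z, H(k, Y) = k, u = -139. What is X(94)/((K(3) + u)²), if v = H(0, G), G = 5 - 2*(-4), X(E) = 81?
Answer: 81/20164 ≈ 0.0040171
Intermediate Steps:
G = 13 (G = 5 + 8 = 13)
v = 0
K(z) = -z (K(z) = 0 - z = -z)
X(94)/((K(3) + u)²) = 81/((-1*3 - 139)²) = 81/((-3 - 139)²) = 81/((-142)²) = 81/20164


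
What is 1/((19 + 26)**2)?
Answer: 1/2025 ≈ 0.00049383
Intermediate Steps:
1/((19 + 26)**2) = 1/(45**2) = 1/2025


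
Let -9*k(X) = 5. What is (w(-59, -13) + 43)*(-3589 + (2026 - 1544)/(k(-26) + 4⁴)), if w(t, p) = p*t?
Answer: -6679886130/2299 ≈ -2.9056e+6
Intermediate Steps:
k(X) = -5/9 (k(X) = -⅑*5 = -5/9)
(w(-59, -13) + 43)*(-3589 + (2026 - 1544)/(k(-26) + 4⁴)) = (-13*(-59) + 43)*(-3589 + (2026 - 1544)/(-5/9 + 4⁴)) = (767 + 43)*(-3589 + 482/(-5/9 + 256)) = 810*(-3589 + 482/(2299/9)) = 810*(-3589 + 482*(9/2299)) = 810*(-3589 + 4338/2299) = 810*(-8246773/2299) = -6679886130/2299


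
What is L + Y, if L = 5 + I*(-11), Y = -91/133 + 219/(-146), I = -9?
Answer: 3869/38 ≈ 101.82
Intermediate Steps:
Y = -83/38 (Y = -91*1/133 + 219*(-1/146) = -13/19 - 3/2 = -83/38 ≈ -2.1842)
L = 104 (L = 5 - 9*(-11) = 5 + 99 = 104)
L + Y = 104 - 83/38 = 3869/38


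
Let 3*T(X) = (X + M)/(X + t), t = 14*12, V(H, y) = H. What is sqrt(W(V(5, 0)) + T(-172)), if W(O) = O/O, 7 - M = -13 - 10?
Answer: sqrt(462)/6 ≈ 3.5824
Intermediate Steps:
M = 30 (M = 7 - (-13 - 10) = 7 - 1*(-23) = 7 + 23 = 30)
t = 168
W(O) = 1
T(X) = (30 + X)/(3*(168 + X)) (T(X) = ((X + 30)/(X + 168))/3 = ((30 + X)/(168 + X))/3 = (30 + X)/(3*(168 + X)))
sqrt(W(V(5, 0)) + T(-172)) = sqrt(1 + (30 - 172)/(3*(168 - 172))) = sqrt(1 + (1/3)*(-142)/(-4)) = sqrt(1 + (1/3)*(-1/4)*(-142)) = sqrt(1 + 71/6) = sqrt(77/6) = sqrt(462)/6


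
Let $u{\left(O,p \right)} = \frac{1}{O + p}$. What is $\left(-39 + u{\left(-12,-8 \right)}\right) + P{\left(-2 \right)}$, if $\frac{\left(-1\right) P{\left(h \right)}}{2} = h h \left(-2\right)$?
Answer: $- \frac{461}{20} \approx -23.05$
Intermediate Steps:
$P{\left(h \right)} = 4 h^{2}$ ($P{\left(h \right)} = - 2 h h \left(-2\right) = - 2 h^{2} \left(-2\right) = - 2 \left(- 2 h^{2}\right) = 4 h^{2}$)
$\left(-39 + u{\left(-12,-8 \right)}\right) + P{\left(-2 \right)} = \left(-39 + \frac{1}{-12 - 8}\right) + 4 \left(-2\right)^{2} = \left(-39 + \frac{1}{-20}\right) + 4 \cdot 4 = \left(-39 - \frac{1}{20}\right) + 16 = - \frac{781}{20} + 16 = - \frac{461}{20}$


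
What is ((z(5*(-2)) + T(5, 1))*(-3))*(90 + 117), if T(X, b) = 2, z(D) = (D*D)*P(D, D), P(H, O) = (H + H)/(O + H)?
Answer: -63342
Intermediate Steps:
P(H, O) = 2*H/(H + O) (P(H, O) = (2*H)/(H + O) = 2*H/(H + O))
z(D) = D² (z(D) = (D*D)*(2*D/(D + D)) = D²*(2*D/((2*D))) = D²*(2*D*(1/(2*D))) = D²*1 = D²)
((z(5*(-2)) + T(5, 1))*(-3))*(90 + 117) = (((5*(-2))² + 2)*(-3))*(90 + 117) = (((-10)² + 2)*(-3))*207 = ((100 + 2)*(-3))*207 = (102*(-3))*207 = -306*207 = -63342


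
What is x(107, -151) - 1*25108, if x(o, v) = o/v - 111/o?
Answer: -405698166/16157 ≈ -25110.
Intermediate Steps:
x(o, v) = -111/o + o/v
x(107, -151) - 1*25108 = (-111/107 + 107/(-151)) - 1*25108 = (-111*1/107 + 107*(-1/151)) - 25108 = (-111/107 - 107/151) - 25108 = -28210/16157 - 25108 = -405698166/16157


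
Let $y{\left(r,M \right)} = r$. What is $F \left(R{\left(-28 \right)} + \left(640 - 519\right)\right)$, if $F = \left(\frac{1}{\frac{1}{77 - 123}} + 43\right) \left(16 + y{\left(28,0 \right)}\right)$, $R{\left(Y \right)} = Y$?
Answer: $-12276$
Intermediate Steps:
$F = -132$ ($F = \left(\frac{1}{\frac{1}{77 - 123}} + 43\right) \left(16 + 28\right) = \left(\frac{1}{\frac{1}{-46}} + 43\right) 44 = \left(\frac{1}{- \frac{1}{46}} + 43\right) 44 = \left(-46 + 43\right) 44 = \left(-3\right) 44 = -132$)
$F \left(R{\left(-28 \right)} + \left(640 - 519\right)\right) = - 132 \left(-28 + \left(640 - 519\right)\right) = - 132 \left(-28 + 121\right) = \left(-132\right) 93 = -12276$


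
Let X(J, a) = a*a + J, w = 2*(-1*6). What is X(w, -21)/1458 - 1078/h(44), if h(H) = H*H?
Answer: -5615/21384 ≈ -0.26258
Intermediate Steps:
w = -12 (w = 2*(-6) = -12)
h(H) = H²
X(J, a) = J + a² (X(J, a) = a² + J = J + a²)
X(w, -21)/1458 - 1078/h(44) = (-12 + (-21)²)/1458 - 1078/(44²) = (-12 + 441)*(1/1458) - 1078/1936 = 429*(1/1458) - 1078*1/1936 = 143/486 - 49/88 = -5615/21384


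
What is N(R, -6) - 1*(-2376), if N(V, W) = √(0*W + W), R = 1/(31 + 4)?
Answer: 2376 + I*√6 ≈ 2376.0 + 2.4495*I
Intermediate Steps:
R = 1/35 ≈ 0.028571
N(V, W) = √W (N(V, W) = √(0 + W) = √W)
N(R, -6) - 1*(-2376) = √(-6) - 1*(-2376) = I*√6 + 2376 = 2376 + I*√6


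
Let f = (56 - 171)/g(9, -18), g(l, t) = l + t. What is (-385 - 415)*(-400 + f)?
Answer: 2788000/9 ≈ 3.0978e+5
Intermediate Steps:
f = 115/9 (f = (56 - 171)/(9 - 18) = -115/(-9) = -115*(-⅑) = 115/9 ≈ 12.778)
(-385 - 415)*(-400 + f) = (-385 - 415)*(-400 + 115/9) = -800*(-3485/9) = 2788000/9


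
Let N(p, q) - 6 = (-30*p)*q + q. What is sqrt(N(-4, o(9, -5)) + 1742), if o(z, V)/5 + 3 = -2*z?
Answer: I*sqrt(10957) ≈ 104.68*I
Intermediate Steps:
o(z, V) = -15 - 10*z (o(z, V) = -15 + 5*(-2*z) = -15 - 10*z)
N(p, q) = 6 + q - 30*p*q (N(p, q) = 6 + ((-30*p)*q + q) = 6 + (-30*p*q + q) = 6 + (q - 30*p*q) = 6 + q - 30*p*q)
sqrt(N(-4, o(9, -5)) + 1742) = sqrt((6 + (-15 - 10*9) - 30*(-4)*(-15 - 10*9)) + 1742) = sqrt((6 + (-15 - 90) - 30*(-4)*(-15 - 90)) + 1742) = sqrt((6 - 105 - 30*(-4)*(-105)) + 1742) = sqrt((6 - 105 - 12600) + 1742) = sqrt(-12699 + 1742) = sqrt(-10957) = I*sqrt(10957)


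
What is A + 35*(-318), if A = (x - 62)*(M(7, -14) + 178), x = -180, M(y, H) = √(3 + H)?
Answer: -54206 - 242*I*√11 ≈ -54206.0 - 802.62*I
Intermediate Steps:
A = -43076 - 242*I*√11 (A = (-180 - 62)*(√(3 - 14) + 178) = -242*(√(-11) + 178) = -242*(I*√11 + 178) = -242*(178 + I*√11) = -43076 - 242*I*√11 ≈ -43076.0 - 802.62*I)
A + 35*(-318) = (-43076 - 242*I*√11) + 35*(-318) = (-43076 - 242*I*√11) - 11130 = -54206 - 242*I*√11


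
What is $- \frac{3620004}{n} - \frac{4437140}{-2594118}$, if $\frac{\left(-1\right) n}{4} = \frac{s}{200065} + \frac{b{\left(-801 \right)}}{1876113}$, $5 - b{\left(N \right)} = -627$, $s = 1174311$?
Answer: $\frac{440599215972603119954465}{2857766739495110157} \approx 1.5418 \cdot 10^{5}$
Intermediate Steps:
$b{\left(N \right)} = 632$ ($b{\left(N \right)} = 5 - -627 = 5 + 627 = 632$)
$n = - \frac{8813066296892}{375344547345}$ ($n = - 4 \left(\frac{1174311}{200065} + \frac{632}{1876113}\right) = \left(-4\right) \frac{2203266574223}{375344547345} = - \frac{8813066296892}{375344547345} \approx -23.48$)
$- \frac{3620004}{n} - \frac{4437140}{-2594118} = - \frac{3620004}{- \frac{8813066296892}{375344547345}} - \frac{4437140}{-2594118} = \left(-3620004\right) \left(- \frac{375344547345}{8813066296892}\right) - - \frac{2218570}{1297059} = \frac{339687190691772345}{2203266574223} + \frac{2218570}{1297059} = \frac{440599215972603119954465}{2857766739495110157}$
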